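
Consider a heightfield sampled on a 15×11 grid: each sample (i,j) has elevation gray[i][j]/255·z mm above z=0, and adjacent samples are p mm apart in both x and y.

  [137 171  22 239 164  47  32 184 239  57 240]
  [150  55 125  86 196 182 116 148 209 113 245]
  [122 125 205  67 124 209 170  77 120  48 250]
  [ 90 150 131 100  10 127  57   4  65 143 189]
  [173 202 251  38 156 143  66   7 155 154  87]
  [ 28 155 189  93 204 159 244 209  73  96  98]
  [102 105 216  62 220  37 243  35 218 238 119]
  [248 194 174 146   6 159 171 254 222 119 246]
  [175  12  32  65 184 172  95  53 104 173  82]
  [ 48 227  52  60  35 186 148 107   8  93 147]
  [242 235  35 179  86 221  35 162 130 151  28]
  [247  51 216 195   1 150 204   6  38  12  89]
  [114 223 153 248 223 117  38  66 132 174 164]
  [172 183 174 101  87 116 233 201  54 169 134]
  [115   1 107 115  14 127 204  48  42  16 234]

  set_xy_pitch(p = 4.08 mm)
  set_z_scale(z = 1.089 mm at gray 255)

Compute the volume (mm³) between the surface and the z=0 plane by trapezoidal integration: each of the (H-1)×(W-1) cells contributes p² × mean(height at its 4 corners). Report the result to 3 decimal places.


height_mm = gray/255 × 1.089; cell vol = 4.08² × mean(4 corners)
unit = 4.08² × 1.089 / (4×255) = 0.0177725 mm³ per gray-sum
row 0: Σ corner-gray over 10 cells = 5542  → 98.4951
row 1: Σ corner-gray over 10 cells = 5517  → 98.0508
row 2: Σ corner-gray over 10 cells = 4515  → 80.2427
row 3: Σ corner-gray over 10 cells = 4457  → 79.2119
row 4: Σ corner-gray over 10 cells = 5574  → 99.0638
row 5: Σ corner-gray over 10 cells = 5939  → 105.5508
row 6: Σ corner-gray over 10 cells = 6353  → 112.9086
row 7: Σ corner-gray over 10 cells = 5421  → 96.3446
row 8: Σ corner-gray over 10 cells = 4064  → 72.2274
row 9: Σ corner-gray over 10 cells = 4765  → 84.6859
row 10: Σ corner-gray over 10 cells = 4820  → 85.6634
row 11: Σ corner-gray over 10 cells = 5108  → 90.7818
row 12: Σ corner-gray over 10 cells = 5968  → 106.0662
row 13: Σ corner-gray over 10 cells = 4639  → 82.4465
Σ rows: total corner-gray = 72682  → 1291.7394 mm³

1291.739


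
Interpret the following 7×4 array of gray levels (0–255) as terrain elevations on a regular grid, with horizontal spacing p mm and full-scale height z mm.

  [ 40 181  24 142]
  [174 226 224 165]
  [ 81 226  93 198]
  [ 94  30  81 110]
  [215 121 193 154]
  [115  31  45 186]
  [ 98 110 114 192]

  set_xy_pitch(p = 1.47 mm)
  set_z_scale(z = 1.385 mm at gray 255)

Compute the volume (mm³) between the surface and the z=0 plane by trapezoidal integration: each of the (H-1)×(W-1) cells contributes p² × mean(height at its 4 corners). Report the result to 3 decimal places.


27.564

height_mm = gray/255 × 1.385; cell vol = 1.47² × mean(4 corners)
unit = 1.47² × 1.385 / (4×255) = 0.00293416 mm³ per gray-sum
row 0: Σ corner-gray over 3 cells = 1831  → 5.3725
row 1: Σ corner-gray over 3 cells = 2156  → 6.3261
row 2: Σ corner-gray over 3 cells = 1343  → 3.9406
row 3: Σ corner-gray over 3 cells = 1423  → 4.1753
row 4: Σ corner-gray over 3 cells = 1450  → 4.2545
row 5: Σ corner-gray over 3 cells = 1191  → 3.4946
Σ rows: total corner-gray = 9394  → 27.5635 mm³


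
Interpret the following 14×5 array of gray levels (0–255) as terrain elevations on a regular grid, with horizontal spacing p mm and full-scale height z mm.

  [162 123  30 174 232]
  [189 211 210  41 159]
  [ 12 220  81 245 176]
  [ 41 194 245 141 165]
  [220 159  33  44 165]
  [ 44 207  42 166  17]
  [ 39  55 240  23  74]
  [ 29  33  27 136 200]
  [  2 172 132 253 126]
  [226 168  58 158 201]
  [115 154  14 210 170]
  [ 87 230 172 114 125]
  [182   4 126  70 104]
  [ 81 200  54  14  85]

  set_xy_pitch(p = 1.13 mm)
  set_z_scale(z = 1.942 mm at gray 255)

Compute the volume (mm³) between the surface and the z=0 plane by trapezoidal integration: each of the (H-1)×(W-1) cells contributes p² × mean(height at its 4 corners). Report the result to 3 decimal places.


64.760

height_mm = gray/255 × 1.942; cell vol = 1.13² × mean(4 corners)
unit = 1.13² × 1.942 / (4×255) = 0.00243112 mm³ per gray-sum
row 0: Σ corner-gray over 4 cells = 2320  → 5.6402
row 1: Σ corner-gray over 4 cells = 2552  → 6.2042
row 2: Σ corner-gray over 4 cells = 2646  → 6.4327
row 3: Σ corner-gray over 4 cells = 2223  → 5.4044
row 4: Σ corner-gray over 4 cells = 1748  → 4.2496
row 5: Σ corner-gray over 4 cells = 1640  → 3.9870
row 6: Σ corner-gray over 4 cells = 1370  → 3.3306
row 7: Σ corner-gray over 4 cells = 1863  → 4.5292
row 8: Σ corner-gray over 4 cells = 2437  → 5.9246
row 9: Σ corner-gray over 4 cells = 2236  → 5.4360
row 10: Σ corner-gray over 4 cells = 2285  → 5.5551
row 11: Σ corner-gray over 4 cells = 1930  → 4.6921
row 12: Σ corner-gray over 4 cells = 1388  → 3.3744
Σ rows: total corner-gray = 26638  → 64.7601 mm³


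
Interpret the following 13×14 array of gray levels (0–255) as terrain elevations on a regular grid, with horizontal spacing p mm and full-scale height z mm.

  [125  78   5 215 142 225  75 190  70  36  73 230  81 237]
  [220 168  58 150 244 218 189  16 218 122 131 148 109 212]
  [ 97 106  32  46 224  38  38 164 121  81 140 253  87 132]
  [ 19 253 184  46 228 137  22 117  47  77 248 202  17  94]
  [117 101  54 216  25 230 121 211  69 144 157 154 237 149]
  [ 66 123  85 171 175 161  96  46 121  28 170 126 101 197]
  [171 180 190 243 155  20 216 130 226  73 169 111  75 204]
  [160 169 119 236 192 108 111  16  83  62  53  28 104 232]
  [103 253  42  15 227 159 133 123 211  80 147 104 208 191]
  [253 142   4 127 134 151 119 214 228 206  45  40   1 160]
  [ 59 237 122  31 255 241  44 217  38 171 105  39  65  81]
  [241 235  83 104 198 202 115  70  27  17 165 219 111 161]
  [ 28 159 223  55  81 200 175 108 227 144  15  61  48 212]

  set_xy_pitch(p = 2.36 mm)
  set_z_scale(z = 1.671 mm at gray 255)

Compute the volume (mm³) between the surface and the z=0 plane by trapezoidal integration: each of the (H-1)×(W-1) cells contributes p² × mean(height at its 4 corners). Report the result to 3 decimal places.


height_mm = gray/255 × 1.671; cell vol = 2.36² × mean(4 corners)
unit = 2.36² × 1.671 / (4×255) = 0.00912432 mm³ per gray-sum
row 0: Σ corner-gray over 13 cells = 7176  → 65.4761
row 1: Σ corner-gray over 13 cells = 6863  → 62.6202
row 2: Σ corner-gray over 13 cells = 6158  → 56.1875
row 3: Σ corner-gray over 13 cells = 6973  → 63.6239
row 4: Σ corner-gray over 13 cells = 6773  → 61.7990
row 5: Σ corner-gray over 13 cells = 7020  → 64.0527
row 6: Σ corner-gray over 13 cells = 6905  → 63.0034
row 7: Σ corner-gray over 13 cells = 6652  → 60.6949
row 8: Σ corner-gray over 13 cells = 6933  → 63.2589
row 9: Σ corner-gray over 13 cells = 6505  → 59.3537
row 10: Σ corner-gray over 13 cells = 6764  → 61.7169
row 11: Σ corner-gray over 13 cells = 6726  → 61.3701
Σ rows: total corner-gray = 81448  → 743.1572 mm³

743.157


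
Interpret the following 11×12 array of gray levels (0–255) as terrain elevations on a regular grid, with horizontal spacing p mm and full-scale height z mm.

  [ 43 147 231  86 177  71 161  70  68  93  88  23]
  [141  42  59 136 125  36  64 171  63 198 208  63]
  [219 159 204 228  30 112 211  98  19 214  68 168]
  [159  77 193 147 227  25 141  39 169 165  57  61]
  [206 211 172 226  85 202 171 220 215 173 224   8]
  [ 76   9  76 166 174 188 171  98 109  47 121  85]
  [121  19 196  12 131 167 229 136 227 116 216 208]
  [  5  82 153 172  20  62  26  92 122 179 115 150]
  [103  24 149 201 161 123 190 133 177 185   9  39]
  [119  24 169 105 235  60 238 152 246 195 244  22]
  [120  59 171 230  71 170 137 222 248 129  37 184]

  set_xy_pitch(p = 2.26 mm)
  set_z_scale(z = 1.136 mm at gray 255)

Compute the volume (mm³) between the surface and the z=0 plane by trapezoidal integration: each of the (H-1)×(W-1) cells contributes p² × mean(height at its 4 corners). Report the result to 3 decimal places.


height_mm = gray/255 × 1.136; cell vol = 2.26² × mean(4 corners)
unit = 2.26² × 1.136 / (4×255) = 0.00568846 mm³ per gray-sum
row 0: Σ corner-gray over 11 cells = 4858  → 27.6346
row 1: Σ corner-gray over 11 cells = 5481  → 31.1785
row 2: Σ corner-gray over 11 cells = 5773  → 32.8395
row 3: Σ corner-gray over 11 cells = 6712  → 38.1810
row 4: Σ corner-gray over 11 cells = 6491  → 36.9238
row 5: Σ corner-gray over 11 cells = 5706  → 32.4584
row 6: Σ corner-gray over 11 cells = 5428  → 30.8770
row 7: Σ corner-gray over 11 cells = 5047  → 28.7097
row 8: Σ corner-gray over 11 cells = 6323  → 35.9682
row 9: Σ corner-gray over 11 cells = 6729  → 38.2777
Σ rows: total corner-gray = 58548  → 333.0482 mm³

333.048


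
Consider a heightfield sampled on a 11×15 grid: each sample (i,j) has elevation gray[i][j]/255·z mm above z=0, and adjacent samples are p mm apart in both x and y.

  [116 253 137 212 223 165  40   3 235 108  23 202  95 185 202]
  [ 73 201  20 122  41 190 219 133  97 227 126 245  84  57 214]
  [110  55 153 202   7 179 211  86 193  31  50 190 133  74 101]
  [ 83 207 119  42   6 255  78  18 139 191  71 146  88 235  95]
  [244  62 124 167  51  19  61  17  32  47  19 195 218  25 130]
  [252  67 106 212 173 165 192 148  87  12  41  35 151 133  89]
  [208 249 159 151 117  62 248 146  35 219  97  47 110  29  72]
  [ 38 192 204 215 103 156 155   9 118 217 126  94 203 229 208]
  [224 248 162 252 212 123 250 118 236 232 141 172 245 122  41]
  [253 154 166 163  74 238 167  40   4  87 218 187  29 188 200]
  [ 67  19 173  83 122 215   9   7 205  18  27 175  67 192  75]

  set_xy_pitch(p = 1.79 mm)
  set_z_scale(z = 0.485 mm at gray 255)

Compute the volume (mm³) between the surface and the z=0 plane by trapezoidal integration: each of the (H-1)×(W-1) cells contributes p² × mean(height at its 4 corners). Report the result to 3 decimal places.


112.295

height_mm = gray/255 × 0.485; cell vol = 1.79² × mean(4 corners)
unit = 1.79² × 0.485 / (4×255) = 0.00152352 mm³ per gray-sum
row 0: Σ corner-gray over 14 cells = 7891  → 12.0221
row 1: Σ corner-gray over 14 cells = 7150  → 10.8932
row 2: Σ corner-gray over 14 cells = 6707  → 10.2182
row 3: Σ corner-gray over 14 cells = 5816  → 8.8608
row 4: Σ corner-gray over 14 cells = 5833  → 8.8867
row 5: Σ corner-gray over 14 cells = 7003  → 10.6692
row 6: Σ corner-gray over 14 cells = 7906  → 12.0449
row 7: Σ corner-gray over 14 cells = 9579  → 14.5938
row 8: Σ corner-gray over 14 cells = 9174  → 13.9768
row 9: Σ corner-gray over 14 cells = 6649  → 10.1299
Σ rows: total corner-gray = 73708  → 112.2955 mm³


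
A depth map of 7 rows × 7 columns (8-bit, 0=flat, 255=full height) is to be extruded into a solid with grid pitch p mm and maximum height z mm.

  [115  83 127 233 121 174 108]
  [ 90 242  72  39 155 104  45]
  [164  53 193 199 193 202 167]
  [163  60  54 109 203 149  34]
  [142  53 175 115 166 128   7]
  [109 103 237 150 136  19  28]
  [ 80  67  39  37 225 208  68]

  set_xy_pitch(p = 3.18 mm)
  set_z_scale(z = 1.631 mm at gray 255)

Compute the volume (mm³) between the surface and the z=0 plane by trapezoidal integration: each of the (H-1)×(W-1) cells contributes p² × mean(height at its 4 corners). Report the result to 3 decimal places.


height_mm = gray/255 × 1.631; cell vol = 3.18² × mean(4 corners)
unit = 3.18² × 1.631 / (4×255) = 0.0161699 mm³ per gray-sum
row 0: Σ corner-gray over 6 cells = 3058  → 49.4476
row 1: Σ corner-gray over 6 cells = 3370  → 54.4927
row 2: Σ corner-gray over 6 cells = 3358  → 54.2986
row 3: Σ corner-gray over 6 cells = 2770  → 44.7907
row 4: Σ corner-gray over 6 cells = 2850  → 46.0843
row 5: Σ corner-gray over 6 cells = 2727  → 44.0954
Σ rows: total corner-gray = 18133  → 293.2093 mm³

293.209


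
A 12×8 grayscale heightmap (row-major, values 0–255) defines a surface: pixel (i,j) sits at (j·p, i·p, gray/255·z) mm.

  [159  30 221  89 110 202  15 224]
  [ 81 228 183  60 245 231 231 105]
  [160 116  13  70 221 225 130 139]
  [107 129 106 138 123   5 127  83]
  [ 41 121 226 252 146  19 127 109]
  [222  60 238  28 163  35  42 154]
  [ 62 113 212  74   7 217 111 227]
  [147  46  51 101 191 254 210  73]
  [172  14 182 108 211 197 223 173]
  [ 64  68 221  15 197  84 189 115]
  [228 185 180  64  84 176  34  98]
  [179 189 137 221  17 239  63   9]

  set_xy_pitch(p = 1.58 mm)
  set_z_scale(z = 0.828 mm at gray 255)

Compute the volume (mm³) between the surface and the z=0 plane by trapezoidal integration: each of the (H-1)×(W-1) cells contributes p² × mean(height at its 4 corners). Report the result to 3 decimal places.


height_mm = gray/255 × 0.828; cell vol = 1.58² × mean(4 corners)
unit = 1.58² × 0.828 / (4×255) = 0.00202649 mm³ per gray-sum
row 0: Σ corner-gray over 7 cells = 4259  → 8.6308
row 1: Σ corner-gray over 7 cells = 4391  → 8.8983
row 2: Σ corner-gray over 7 cells = 3295  → 6.6773
row 3: Σ corner-gray over 7 cells = 3378  → 6.8455
row 4: Σ corner-gray over 7 cells = 3440  → 6.9711
row 5: Σ corner-gray over 7 cells = 3265  → 6.6165
row 6: Σ corner-gray over 7 cells = 3683  → 7.4636
row 7: Σ corner-gray over 7 cells = 4141  → 8.3917
row 8: Σ corner-gray over 7 cells = 3942  → 7.9884
row 9: Σ corner-gray over 7 cells = 3499  → 7.0907
row 10: Σ corner-gray over 7 cells = 3692  → 7.4818
Σ rows: total corner-gray = 40985  → 83.0557 mm³

83.056


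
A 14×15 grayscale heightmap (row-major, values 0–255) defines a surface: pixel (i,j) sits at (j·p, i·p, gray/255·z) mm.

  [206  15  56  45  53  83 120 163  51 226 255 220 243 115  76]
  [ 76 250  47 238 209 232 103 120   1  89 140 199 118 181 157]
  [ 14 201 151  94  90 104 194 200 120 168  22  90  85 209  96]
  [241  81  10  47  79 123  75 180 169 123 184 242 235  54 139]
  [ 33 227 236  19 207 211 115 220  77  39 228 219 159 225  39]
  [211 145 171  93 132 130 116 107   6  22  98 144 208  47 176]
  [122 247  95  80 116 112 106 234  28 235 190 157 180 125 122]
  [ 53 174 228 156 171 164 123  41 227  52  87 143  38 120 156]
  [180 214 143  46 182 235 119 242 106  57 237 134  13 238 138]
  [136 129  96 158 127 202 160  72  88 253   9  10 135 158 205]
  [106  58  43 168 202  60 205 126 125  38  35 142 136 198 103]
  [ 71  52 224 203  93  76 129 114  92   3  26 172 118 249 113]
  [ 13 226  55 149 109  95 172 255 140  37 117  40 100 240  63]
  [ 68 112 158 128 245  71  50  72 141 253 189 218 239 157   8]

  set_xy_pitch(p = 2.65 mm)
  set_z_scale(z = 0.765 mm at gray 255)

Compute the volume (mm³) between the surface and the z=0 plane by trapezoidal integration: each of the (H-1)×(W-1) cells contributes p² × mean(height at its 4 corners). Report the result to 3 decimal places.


509.454

height_mm = gray/255 × 0.765; cell vol = 2.65² × mean(4 corners)
unit = 2.65² × 0.765 / (4×255) = 0.00526687 mm³ per gray-sum
row 0: Σ corner-gray over 14 cells = 7659  → 40.3390
row 1: Σ corner-gray over 14 cells = 7653  → 40.3074
row 2: Σ corner-gray over 14 cells = 7150  → 37.6582
row 3: Σ corner-gray over 14 cells = 8020  → 42.2403
row 4: Σ corner-gray over 14 cells = 7661  → 40.3495
row 5: Σ corner-gray over 14 cells = 7279  → 38.3376
row 6: Σ corner-gray over 14 cells = 7711  → 40.6129
row 7: Σ corner-gray over 14 cells = 7907  → 41.6452
row 8: Σ corner-gray over 14 cells = 7785  → 41.0026
row 9: Σ corner-gray over 14 cells = 6816  → 35.8990
row 10: Σ corner-gray over 14 cells = 6567  → 34.5876
row 11: Σ corner-gray over 14 cells = 6832  → 35.9833
row 12: Σ corner-gray over 14 cells = 7688  → 40.4917
Σ rows: total corner-gray = 96728  → 509.4543 mm³


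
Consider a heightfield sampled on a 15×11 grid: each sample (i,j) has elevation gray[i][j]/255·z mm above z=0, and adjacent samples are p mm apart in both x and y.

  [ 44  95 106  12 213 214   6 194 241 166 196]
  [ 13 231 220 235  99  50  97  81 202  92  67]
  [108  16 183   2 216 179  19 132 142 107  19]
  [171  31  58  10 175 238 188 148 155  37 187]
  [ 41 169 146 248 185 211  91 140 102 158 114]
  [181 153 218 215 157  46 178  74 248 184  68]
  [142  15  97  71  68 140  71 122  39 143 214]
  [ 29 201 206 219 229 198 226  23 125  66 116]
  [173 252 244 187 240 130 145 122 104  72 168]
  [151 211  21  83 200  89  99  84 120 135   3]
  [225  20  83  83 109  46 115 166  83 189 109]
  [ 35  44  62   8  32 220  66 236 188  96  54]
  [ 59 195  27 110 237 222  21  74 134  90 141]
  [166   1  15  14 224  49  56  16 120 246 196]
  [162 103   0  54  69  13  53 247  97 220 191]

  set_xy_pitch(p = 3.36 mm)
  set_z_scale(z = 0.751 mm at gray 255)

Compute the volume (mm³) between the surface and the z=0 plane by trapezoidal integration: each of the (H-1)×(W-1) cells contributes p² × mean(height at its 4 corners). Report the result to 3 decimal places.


579.688

height_mm = gray/255 × 0.751; cell vol = 3.36² × mean(4 corners)
unit = 3.36² × 0.751 / (4×255) = 0.00831224 mm³ per gray-sum
row 0: Σ corner-gray over 10 cells = 5428  → 45.1189
row 1: Σ corner-gray over 10 cells = 4813  → 40.0068
row 2: Σ corner-gray over 10 cells = 4557  → 37.8789
row 3: Σ corner-gray over 10 cells = 5493  → 45.6592
row 4: Σ corner-gray over 10 cells = 6250  → 51.9515
row 5: Σ corner-gray over 10 cells = 5083  → 42.2511
row 6: Σ corner-gray over 10 cells = 5019  → 41.7192
row 7: Σ corner-gray over 10 cells = 6464  → 53.7303
row 8: Σ corner-gray over 10 cells = 5571  → 46.3075
row 9: Σ corner-gray over 10 cells = 4360  → 36.2414
row 10: Σ corner-gray over 10 cells = 4115  → 34.2049
row 11: Σ corner-gray over 10 cells = 4413  → 36.6819
row 12: Σ corner-gray over 10 cells = 4264  → 35.4434
row 13: Σ corner-gray over 10 cells = 3909  → 32.4926
Σ rows: total corner-gray = 69739  → 579.6876 mm³


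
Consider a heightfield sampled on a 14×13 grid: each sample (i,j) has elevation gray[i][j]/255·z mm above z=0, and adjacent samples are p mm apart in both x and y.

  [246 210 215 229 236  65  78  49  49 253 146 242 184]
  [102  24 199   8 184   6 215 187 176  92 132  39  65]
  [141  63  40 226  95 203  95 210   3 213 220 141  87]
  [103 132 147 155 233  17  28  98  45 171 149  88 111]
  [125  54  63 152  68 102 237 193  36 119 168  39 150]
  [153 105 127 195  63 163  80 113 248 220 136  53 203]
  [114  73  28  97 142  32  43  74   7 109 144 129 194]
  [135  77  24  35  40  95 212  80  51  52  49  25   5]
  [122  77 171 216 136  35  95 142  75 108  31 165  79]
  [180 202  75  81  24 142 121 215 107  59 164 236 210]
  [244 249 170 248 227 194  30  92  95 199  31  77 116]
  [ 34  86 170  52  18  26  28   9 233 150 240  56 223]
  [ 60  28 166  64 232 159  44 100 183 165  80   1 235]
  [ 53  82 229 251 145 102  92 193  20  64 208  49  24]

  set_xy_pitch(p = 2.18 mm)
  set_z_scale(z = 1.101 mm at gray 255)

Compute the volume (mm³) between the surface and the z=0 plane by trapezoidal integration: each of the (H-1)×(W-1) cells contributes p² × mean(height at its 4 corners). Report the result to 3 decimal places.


375.311

height_mm = gray/255 × 1.101; cell vol = 2.18² × mean(4 corners)
unit = 2.18² × 1.101 / (4×255) = 0.0051298 mm³ per gray-sum
row 0: Σ corner-gray over 12 cells = 6665  → 34.1901
row 1: Σ corner-gray over 12 cells = 5937  → 30.4556
row 2: Σ corner-gray over 12 cells = 5986  → 30.7070
row 3: Σ corner-gray over 12 cells = 5477  → 28.0959
row 4: Σ corner-gray over 12 cells = 6099  → 31.2866
row 5: Σ corner-gray over 12 cells = 5426  → 27.8343
row 6: Σ corner-gray over 12 cells = 3684  → 18.8982
row 7: Σ corner-gray over 12 cells = 4323  → 22.1761
row 8: Σ corner-gray over 12 cells = 5945  → 30.4966
row 9: Σ corner-gray over 12 cells = 6826  → 35.0160
row 10: Σ corner-gray over 12 cells = 5977  → 30.6608
row 11: Σ corner-gray over 12 cells = 5132  → 26.3261
row 12: Σ corner-gray over 12 cells = 5686  → 29.1680
Σ rows: total corner-gray = 73163  → 375.3113 mm³


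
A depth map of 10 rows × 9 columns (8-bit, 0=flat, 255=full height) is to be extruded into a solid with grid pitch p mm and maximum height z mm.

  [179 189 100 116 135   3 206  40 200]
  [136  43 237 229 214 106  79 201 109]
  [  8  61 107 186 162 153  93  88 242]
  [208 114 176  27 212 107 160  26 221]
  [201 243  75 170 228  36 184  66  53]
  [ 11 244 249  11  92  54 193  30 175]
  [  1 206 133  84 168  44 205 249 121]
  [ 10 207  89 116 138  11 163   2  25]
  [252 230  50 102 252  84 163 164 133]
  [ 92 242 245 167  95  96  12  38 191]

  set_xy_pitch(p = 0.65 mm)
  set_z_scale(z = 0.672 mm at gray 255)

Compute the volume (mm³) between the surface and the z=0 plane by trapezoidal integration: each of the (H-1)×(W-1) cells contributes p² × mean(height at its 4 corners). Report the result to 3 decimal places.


10.551

height_mm = gray/255 × 0.672; cell vol = 0.65² × mean(4 corners)
unit = 0.65² × 0.672 / (4×255) = 0.000278353 mm³ per gray-sum
row 0: Σ corner-gray over 8 cells = 4420  → 1.2303
row 1: Σ corner-gray over 8 cells = 4413  → 1.2284
row 2: Σ corner-gray over 8 cells = 4023  → 1.1198
row 3: Σ corner-gray over 8 cells = 4331  → 1.2055
row 4: Σ corner-gray over 8 cells = 4190  → 1.1663
row 5: Σ corner-gray over 8 cells = 4232  → 1.1780
row 6: Σ corner-gray over 8 cells = 3787  → 1.0541
row 7: Σ corner-gray over 8 cells = 3962  → 1.1028
row 8: Σ corner-gray over 8 cells = 4548  → 1.2659
Σ rows: total corner-gray = 37906  → 10.5512 mm³


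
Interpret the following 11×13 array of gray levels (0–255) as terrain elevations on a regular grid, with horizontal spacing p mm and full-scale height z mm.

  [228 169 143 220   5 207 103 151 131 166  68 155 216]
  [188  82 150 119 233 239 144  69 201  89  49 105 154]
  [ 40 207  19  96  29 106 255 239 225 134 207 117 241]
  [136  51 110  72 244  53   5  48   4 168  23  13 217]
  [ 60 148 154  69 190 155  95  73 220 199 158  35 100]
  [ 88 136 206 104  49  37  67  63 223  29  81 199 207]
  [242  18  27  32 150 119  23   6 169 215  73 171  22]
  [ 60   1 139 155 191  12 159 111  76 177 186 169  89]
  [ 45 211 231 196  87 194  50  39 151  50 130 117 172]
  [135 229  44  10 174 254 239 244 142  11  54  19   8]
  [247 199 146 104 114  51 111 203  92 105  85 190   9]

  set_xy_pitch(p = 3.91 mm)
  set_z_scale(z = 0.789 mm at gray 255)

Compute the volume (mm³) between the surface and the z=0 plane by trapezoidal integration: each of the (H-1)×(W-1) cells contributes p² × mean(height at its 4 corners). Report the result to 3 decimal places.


689.964

height_mm = gray/255 × 0.789; cell vol = 3.91² × mean(4 corners)
unit = 3.91² × 0.789 / (4×255) = 0.0118258 mm³ per gray-sum
row 0: Σ corner-gray over 12 cells = 6782  → 80.2025
row 1: Σ corner-gray over 12 cells = 6851  → 81.0185
row 2: Σ corner-gray over 12 cells = 5484  → 64.8527
row 3: Σ corner-gray over 12 cells = 5087  → 60.1578
row 4: Σ corner-gray over 12 cells = 5835  → 69.0035
row 5: Σ corner-gray over 12 cells = 4953  → 58.5732
row 6: Σ corner-gray over 12 cells = 5171  → 61.1512
row 7: Σ corner-gray over 12 cells = 6030  → 71.3095
row 8: Σ corner-gray over 12 cells = 6112  → 72.2793
row 9: Σ corner-gray over 12 cells = 6039  → 71.4160
Σ rows: total corner-gray = 58344  → 689.9642 mm³


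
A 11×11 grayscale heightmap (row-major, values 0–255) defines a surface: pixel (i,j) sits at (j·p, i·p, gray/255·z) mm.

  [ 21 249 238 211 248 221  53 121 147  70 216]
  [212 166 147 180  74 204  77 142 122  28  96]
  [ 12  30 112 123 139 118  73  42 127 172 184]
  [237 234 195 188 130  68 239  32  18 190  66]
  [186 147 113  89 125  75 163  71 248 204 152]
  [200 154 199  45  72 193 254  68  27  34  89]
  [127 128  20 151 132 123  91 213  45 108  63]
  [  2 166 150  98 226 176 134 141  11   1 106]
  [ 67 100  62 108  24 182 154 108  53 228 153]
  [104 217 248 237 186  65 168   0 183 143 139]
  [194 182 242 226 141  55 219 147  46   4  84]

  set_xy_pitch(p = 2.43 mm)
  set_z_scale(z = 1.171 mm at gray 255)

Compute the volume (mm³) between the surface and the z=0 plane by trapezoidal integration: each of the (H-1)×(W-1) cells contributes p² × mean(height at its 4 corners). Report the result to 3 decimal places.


height_mm = gray/255 × 1.171; cell vol = 2.43² × mean(4 corners)
unit = 2.43² × 1.171 / (4×255) = 0.00677906 mm³ per gray-sum
row 0: Σ corner-gray over 10 cells = 5941  → 40.2744
row 1: Σ corner-gray over 10 cells = 4656  → 31.5633
row 2: Σ corner-gray over 10 cells = 4959  → 33.6173
row 3: Σ corner-gray over 10 cells = 5699  → 38.6338
row 4: Σ corner-gray over 10 cells = 5189  → 35.1765
row 5: Σ corner-gray over 10 cells = 4593  → 31.1362
row 6: Σ corner-gray over 10 cells = 4526  → 30.6820
row 7: Σ corner-gray over 10 cells = 4572  → 30.9938
row 8: Σ corner-gray over 10 cells = 5395  → 36.5730
row 9: Σ corner-gray over 10 cells = 5939  → 40.2608
Σ rows: total corner-gray = 51469  → 348.9113 mm³

348.911


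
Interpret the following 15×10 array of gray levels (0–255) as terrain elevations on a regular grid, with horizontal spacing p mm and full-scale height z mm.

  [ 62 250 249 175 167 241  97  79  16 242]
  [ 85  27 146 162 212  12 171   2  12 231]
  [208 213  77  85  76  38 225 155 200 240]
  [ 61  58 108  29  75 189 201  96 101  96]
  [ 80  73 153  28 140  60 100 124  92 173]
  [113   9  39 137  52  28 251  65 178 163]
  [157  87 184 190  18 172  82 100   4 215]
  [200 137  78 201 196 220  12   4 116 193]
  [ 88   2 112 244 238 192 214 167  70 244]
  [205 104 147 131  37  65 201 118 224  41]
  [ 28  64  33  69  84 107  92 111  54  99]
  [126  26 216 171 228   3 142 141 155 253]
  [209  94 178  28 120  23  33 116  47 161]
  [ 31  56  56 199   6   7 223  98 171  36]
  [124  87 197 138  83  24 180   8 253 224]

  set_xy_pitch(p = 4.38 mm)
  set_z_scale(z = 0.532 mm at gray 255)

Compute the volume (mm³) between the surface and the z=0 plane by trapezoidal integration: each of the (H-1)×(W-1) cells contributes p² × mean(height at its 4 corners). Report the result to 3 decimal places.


height_mm = gray/255 × 0.532; cell vol = 4.38² × mean(4 corners)
unit = 4.38² × 0.532 / (4×255) = 0.010006 mm³ per gray-sum
row 0: Σ corner-gray over 9 cells = 4656  → 46.5878
row 1: Σ corner-gray over 9 cells = 4390  → 43.9263
row 2: Σ corner-gray over 9 cells = 4457  → 44.5967
row 3: Σ corner-gray over 9 cells = 3664  → 36.6619
row 4: Σ corner-gray over 9 cells = 3587  → 35.8915
row 5: Σ corner-gray over 9 cells = 3840  → 38.4230
row 6: Σ corner-gray over 9 cells = 4367  → 43.6961
row 7: Σ corner-gray over 9 cells = 5131  → 51.3407
row 8: Σ corner-gray over 9 cells = 5110  → 51.1306
row 9: Σ corner-gray over 9 cells = 3655  → 36.5719
row 10: Σ corner-gray over 9 cells = 3898  → 39.0033
row 11: Σ corner-gray over 9 cells = 4191  → 41.9351
row 12: Σ corner-gray over 9 cells = 3347  → 33.4900
row 13: Σ corner-gray over 9 cells = 3987  → 39.8938
Σ rows: total corner-gray = 58280  → 583.1486 mm³

583.149


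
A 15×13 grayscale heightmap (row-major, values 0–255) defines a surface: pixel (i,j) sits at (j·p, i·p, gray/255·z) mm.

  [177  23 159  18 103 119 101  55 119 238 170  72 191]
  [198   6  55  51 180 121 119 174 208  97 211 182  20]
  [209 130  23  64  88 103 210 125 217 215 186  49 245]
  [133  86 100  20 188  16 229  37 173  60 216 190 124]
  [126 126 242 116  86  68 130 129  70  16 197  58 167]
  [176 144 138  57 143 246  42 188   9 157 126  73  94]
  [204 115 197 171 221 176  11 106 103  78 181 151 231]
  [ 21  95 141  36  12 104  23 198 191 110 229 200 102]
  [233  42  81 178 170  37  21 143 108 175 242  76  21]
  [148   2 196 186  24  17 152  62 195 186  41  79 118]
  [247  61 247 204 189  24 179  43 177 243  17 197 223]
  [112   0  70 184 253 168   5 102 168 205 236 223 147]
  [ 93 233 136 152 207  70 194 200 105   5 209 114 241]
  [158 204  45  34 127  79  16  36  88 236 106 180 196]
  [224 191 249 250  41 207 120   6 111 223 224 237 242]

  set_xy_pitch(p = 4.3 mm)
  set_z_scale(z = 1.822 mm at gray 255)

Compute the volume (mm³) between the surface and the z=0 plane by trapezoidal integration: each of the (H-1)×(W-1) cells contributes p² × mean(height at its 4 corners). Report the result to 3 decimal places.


2859.319

height_mm = gray/255 × 1.822; cell vol = 4.3² × mean(4 corners)
unit = 4.3² × 1.822 / (4×255) = 0.0330282 mm³ per gray-sum
row 0: Σ corner-gray over 12 cells = 5748  → 189.8462
row 1: Σ corner-gray over 12 cells = 6300  → 208.0778
row 2: Σ corner-gray over 12 cells = 6161  → 203.4868
row 3: Σ corner-gray over 12 cells = 5656  → 186.8076
row 4: Σ corner-gray over 12 cells = 5685  → 187.7654
row 5: Σ corner-gray over 12 cells = 6371  → 210.4228
row 6: Σ corner-gray over 12 cells = 6256  → 206.6245
row 7: Σ corner-gray over 12 cells = 5601  → 184.9910
row 8: Σ corner-gray over 12 cells = 5346  → 176.5688
row 9: Σ corner-gray over 12 cells = 6178  → 204.0483
row 10: Σ corner-gray over 12 cells = 7119  → 235.1279
row 11: Σ corner-gray over 12 cells = 7071  → 233.5425
row 12: Σ corner-gray over 12 cells = 6240  → 206.0961
row 13: Σ corner-gray over 12 cells = 6840  → 225.9130
Σ rows: total corner-gray = 86572  → 2859.3187 mm³


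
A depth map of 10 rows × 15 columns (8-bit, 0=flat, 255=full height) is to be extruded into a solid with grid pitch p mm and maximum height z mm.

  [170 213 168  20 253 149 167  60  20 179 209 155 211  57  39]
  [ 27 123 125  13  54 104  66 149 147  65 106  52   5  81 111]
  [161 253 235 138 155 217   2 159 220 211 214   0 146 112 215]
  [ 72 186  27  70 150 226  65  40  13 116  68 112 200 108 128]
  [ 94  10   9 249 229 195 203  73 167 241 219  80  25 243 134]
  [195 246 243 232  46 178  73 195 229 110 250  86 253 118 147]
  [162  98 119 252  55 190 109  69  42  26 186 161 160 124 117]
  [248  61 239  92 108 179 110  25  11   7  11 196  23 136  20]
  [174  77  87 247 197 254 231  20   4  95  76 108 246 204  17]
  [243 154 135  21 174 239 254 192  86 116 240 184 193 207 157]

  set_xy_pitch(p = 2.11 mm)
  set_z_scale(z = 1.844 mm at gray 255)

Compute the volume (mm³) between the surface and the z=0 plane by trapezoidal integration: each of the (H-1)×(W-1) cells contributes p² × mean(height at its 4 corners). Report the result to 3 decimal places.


533.186

height_mm = gray/255 × 1.844; cell vol = 2.11² × mean(4 corners)
unit = 2.11² × 1.844 / (4×255) = 0.0080487 mm³ per gray-sum
row 0: Σ corner-gray over 14 cells = 6249  → 50.2963
row 1: Σ corner-gray over 14 cells = 6818  → 54.8760
row 2: Σ corner-gray over 14 cells = 7462  → 60.0594
row 3: Σ corner-gray over 14 cells = 7076  → 56.9526
row 4: Σ corner-gray over 14 cells = 8974  → 72.2290
row 5: Σ corner-gray over 14 cells = 8321  → 66.9732
row 6: Σ corner-gray over 14 cells = 6125  → 49.2983
row 7: Σ corner-gray over 14 cells = 6547  → 52.6948
row 8: Σ corner-gray over 14 cells = 8673  → 69.8064
Σ rows: total corner-gray = 66245  → 533.1860 mm³


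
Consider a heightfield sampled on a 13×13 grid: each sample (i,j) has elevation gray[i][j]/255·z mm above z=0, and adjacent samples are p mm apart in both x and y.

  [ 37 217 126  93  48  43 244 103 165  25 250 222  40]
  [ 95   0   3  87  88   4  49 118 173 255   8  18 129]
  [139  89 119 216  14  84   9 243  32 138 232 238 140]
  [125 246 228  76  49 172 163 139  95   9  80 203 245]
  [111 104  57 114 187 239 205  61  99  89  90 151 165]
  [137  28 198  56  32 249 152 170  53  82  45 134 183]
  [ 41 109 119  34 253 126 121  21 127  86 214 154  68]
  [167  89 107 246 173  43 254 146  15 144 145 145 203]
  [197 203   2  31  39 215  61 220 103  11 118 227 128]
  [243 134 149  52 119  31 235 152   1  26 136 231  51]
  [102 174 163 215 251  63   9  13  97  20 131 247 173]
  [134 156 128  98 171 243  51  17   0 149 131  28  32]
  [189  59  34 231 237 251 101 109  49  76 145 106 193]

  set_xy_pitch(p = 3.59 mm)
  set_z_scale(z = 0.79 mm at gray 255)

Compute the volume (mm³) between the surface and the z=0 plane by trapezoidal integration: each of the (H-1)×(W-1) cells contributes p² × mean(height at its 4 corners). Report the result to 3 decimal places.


height_mm = gray/255 × 0.79; cell vol = 3.59² × mean(4 corners)
unit = 3.59² × 0.79 / (4×255) = 0.00998196 mm³ per gray-sum
row 0: Σ corner-gray over 12 cells = 4979  → 49.7002
row 1: Σ corner-gray over 12 cells = 4937  → 49.2809
row 2: Σ corner-gray over 12 cells = 6397  → 63.8546
row 3: Σ corner-gray over 12 cells = 6358  → 63.4653
row 4: Σ corner-gray over 12 cells = 5786  → 57.7556
row 5: Σ corner-gray over 12 cells = 5555  → 55.4498
row 6: Σ corner-gray over 12 cells = 6221  → 62.0978
row 7: Σ corner-gray over 12 cells = 6169  → 61.5787
row 8: Σ corner-gray over 12 cells = 5611  → 56.0088
row 9: Σ corner-gray over 12 cells = 5867  → 58.5642
row 10: Σ corner-gray over 12 cells = 5551  → 55.4099
row 11: Σ corner-gray over 12 cells = 5688  → 56.7774
Σ rows: total corner-gray = 69119  → 689.9431 mm³

689.943


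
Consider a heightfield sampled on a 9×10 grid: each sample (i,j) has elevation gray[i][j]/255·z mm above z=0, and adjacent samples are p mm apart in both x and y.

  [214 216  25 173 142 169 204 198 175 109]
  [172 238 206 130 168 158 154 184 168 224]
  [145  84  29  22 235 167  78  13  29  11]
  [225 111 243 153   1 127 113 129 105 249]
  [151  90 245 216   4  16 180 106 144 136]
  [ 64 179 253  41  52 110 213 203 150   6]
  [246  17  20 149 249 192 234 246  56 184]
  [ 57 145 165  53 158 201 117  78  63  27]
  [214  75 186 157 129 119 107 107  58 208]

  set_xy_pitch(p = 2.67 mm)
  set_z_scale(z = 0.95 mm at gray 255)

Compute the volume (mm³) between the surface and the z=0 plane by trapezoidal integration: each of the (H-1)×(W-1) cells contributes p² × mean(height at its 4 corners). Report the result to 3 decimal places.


256.152

height_mm = gray/255 × 0.95; cell vol = 2.67² × mean(4 corners)
unit = 2.67² × 0.95 / (4×255) = 0.00663966 mm³ per gray-sum
row 0: Σ corner-gray over 9 cells = 6135  → 40.7343
row 1: Σ corner-gray over 9 cells = 4678  → 31.0603
row 2: Σ corner-gray over 9 cells = 3908  → 25.9478
row 3: Σ corner-gray over 9 cells = 4727  → 31.3857
row 4: Σ corner-gray over 9 cells = 4761  → 31.6114
row 5: Σ corner-gray over 9 cells = 5228  → 34.7122
row 6: Σ corner-gray over 9 cells = 4800  → 31.8704
row 7: Σ corner-gray over 9 cells = 4342  → 28.8294
Σ rows: total corner-gray = 38579  → 256.1515 mm³


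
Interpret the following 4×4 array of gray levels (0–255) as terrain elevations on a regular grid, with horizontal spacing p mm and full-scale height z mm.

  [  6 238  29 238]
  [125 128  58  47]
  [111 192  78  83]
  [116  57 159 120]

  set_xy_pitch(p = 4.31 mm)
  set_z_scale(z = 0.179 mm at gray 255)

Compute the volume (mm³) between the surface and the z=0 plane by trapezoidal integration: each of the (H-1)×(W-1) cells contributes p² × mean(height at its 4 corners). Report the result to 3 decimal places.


height_mm = gray/255 × 0.179; cell vol = 4.31² × mean(4 corners)
unit = 4.31² × 0.179 / (4×255) = 0.00325992 mm³ per gray-sum
row 0: Σ corner-gray over 3 cells = 1322  → 4.3096
row 1: Σ corner-gray over 3 cells = 1278  → 4.1662
row 2: Σ corner-gray over 3 cells = 1402  → 4.5704
Σ rows: total corner-gray = 4002  → 13.0462 mm³

13.046


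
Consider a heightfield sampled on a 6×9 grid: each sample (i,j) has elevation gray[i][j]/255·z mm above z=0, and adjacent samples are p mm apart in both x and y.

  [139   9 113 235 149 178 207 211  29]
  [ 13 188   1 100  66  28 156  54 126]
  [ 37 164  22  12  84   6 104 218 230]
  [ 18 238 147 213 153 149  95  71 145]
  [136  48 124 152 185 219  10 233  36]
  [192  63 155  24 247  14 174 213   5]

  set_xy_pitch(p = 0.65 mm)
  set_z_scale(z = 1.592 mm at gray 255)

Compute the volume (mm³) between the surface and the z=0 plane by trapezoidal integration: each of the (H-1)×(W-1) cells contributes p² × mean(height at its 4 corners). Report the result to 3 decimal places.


height_mm = gray/255 × 1.592; cell vol = 0.65² × mean(4 corners)
unit = 0.65² × 1.592 / (4×255) = 0.000659431 mm³ per gray-sum
row 0: Σ corner-gray over 8 cells = 3697  → 2.4379
row 1: Σ corner-gray over 8 cells = 2812  → 1.8543
row 2: Σ corner-gray over 8 cells = 3782  → 2.4940
row 3: Σ corner-gray over 8 cells = 4409  → 2.9074
row 4: Σ corner-gray over 8 cells = 4091  → 2.6977
Σ rows: total corner-gray = 18791  → 12.3914 mm³

12.391


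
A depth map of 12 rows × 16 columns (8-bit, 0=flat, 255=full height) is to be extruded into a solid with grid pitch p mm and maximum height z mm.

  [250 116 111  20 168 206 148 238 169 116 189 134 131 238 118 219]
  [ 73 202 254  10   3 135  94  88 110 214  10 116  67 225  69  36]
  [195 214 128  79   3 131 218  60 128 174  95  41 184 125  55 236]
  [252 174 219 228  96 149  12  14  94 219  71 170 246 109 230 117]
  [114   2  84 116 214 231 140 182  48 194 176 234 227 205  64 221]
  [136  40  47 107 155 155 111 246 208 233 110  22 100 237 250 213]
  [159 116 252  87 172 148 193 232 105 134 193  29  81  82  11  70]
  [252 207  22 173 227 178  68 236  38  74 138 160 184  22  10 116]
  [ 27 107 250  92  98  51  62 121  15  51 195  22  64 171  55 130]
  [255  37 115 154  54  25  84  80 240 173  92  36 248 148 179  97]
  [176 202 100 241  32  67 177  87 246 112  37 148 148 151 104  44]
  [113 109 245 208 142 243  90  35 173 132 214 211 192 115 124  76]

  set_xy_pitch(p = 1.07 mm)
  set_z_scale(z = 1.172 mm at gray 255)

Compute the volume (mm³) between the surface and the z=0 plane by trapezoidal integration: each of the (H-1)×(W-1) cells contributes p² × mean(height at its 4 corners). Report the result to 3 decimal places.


113.847

height_mm = gray/255 × 1.172; cell vol = 1.07² × mean(4 corners)
unit = 1.07² × 1.172 / (4×255) = 0.00131551 mm³ per gray-sum
row 0: Σ corner-gray over 15 cells = 7976  → 10.4925
row 1: Σ corner-gray over 15 cells = 7004  → 9.2138
row 2: Σ corner-gray over 15 cells = 8132  → 10.6977
row 3: Σ corner-gray over 15 cells = 9000  → 11.8396
row 4: Σ corner-gray over 15 cells = 8960  → 11.7870
row 5: Σ corner-gray over 15 cells = 8290  → 10.9056
row 6: Σ corner-gray over 15 cells = 7741  → 10.1834
row 7: Σ corner-gray over 15 cells = 6707  → 8.8231
row 8: Σ corner-gray over 15 cells = 6547  → 8.6127
row 9: Σ corner-gray over 15 cells = 7606  → 10.0058
row 10: Σ corner-gray over 15 cells = 8579  → 11.2858
Σ rows: total corner-gray = 86542  → 113.8471 mm³


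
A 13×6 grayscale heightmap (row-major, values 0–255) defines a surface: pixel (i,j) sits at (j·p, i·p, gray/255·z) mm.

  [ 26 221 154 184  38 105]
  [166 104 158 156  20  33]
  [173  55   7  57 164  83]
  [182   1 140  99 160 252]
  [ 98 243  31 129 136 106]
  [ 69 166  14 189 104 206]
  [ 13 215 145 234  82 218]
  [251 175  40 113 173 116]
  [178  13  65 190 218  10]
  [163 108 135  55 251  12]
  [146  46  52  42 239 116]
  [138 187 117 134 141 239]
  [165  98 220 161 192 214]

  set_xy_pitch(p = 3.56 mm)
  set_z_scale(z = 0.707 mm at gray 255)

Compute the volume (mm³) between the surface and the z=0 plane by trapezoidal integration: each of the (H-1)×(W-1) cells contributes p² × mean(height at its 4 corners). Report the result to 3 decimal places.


265.241

height_mm = gray/255 × 0.707; cell vol = 3.56² × mean(4 corners)
unit = 3.56² × 0.707 / (4×255) = 0.00878454 mm³ per gray-sum
row 0: Σ corner-gray over 5 cells = 2400  → 21.0829
row 1: Σ corner-gray over 5 cells = 1897  → 16.6643
row 2: Σ corner-gray over 5 cells = 2056  → 18.0610
row 3: Σ corner-gray over 5 cells = 2516  → 22.1019
row 4: Σ corner-gray over 5 cells = 2503  → 21.9877
row 5: Σ corner-gray over 5 cells = 2804  → 24.6319
row 6: Σ corner-gray over 5 cells = 2952  → 25.9320
row 7: Σ corner-gray over 5 cells = 2529  → 22.2161
row 8: Σ corner-gray over 5 cells = 2433  → 21.3728
row 9: Σ corner-gray over 5 cells = 2293  → 20.1430
row 10: Σ corner-gray over 5 cells = 2555  → 22.4445
row 11: Σ corner-gray over 5 cells = 3256  → 28.6025
Σ rows: total corner-gray = 30194  → 265.2405 mm³


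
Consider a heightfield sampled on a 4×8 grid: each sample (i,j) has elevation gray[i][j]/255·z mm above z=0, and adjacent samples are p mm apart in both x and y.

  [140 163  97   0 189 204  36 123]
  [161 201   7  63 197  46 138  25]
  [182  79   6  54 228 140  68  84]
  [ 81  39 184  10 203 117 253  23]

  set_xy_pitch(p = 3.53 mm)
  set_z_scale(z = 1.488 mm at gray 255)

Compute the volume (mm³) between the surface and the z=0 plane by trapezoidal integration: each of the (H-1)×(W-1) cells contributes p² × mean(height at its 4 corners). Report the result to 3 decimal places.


height_mm = gray/255 × 1.488; cell vol = 3.53² × mean(4 corners)
unit = 3.53² × 1.488 / (4×255) = 0.0181783 mm³ per gray-sum
row 0: Σ corner-gray over 7 cells = 3131  → 56.9161
row 1: Σ corner-gray over 7 cells = 2906  → 52.8260
row 2: Σ corner-gray over 7 cells = 3132  → 56.9343
Σ rows: total corner-gray = 9169  → 166.6764 mm³

166.676
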